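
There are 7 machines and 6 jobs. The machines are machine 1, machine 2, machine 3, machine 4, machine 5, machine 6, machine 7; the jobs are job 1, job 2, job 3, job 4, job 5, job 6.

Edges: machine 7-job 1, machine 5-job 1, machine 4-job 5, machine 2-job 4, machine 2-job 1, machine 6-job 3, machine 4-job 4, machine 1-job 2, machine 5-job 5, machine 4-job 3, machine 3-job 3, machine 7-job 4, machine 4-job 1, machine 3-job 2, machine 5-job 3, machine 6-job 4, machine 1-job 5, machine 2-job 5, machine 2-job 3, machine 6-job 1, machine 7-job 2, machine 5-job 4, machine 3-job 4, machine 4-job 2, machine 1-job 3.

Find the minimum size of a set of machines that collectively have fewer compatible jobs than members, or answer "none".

6

Take S = {machine 1, machine 2, machine 3, machine 4, machine 5, machine 6}. Its neighbourhood is {job 1, job 2, job 3, job 4, job 5}, so |N(S)| = 5 < |S| = 6.
Every subset of size less than 6 has at least as many neighbours as members, so 6 is the minimum.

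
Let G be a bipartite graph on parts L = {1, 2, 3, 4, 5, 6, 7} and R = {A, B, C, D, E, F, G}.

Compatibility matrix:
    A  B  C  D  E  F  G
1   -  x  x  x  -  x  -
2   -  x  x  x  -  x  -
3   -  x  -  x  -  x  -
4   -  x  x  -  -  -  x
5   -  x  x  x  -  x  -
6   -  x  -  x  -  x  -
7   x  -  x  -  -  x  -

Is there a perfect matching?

No

The set {1, 2, 3, 5, 6} has only 4 neighbours ({B, C, D, F}), so by Hall's theorem at most 6 of the 7 left vertices can be matched.
Hence no matching covers every left vertex.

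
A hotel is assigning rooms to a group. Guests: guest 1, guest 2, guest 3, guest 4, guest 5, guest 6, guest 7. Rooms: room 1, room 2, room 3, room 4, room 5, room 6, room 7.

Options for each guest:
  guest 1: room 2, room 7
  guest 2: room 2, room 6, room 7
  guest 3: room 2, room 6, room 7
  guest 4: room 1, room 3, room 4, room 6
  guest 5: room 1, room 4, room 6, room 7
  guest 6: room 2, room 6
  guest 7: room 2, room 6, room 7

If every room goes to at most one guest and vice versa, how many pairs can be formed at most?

5

A valid assignment of size 5: guest 1-room 2, guest 2-room 6, guest 3-room 7, guest 4-room 3, guest 5-room 4.
The set {guest 1, guest 2, guest 3, guest 6, guest 7} has only 3 neighbours ({room 2, room 6, room 7}), so by Hall's theorem at most 5 of the 7 guests can be matched.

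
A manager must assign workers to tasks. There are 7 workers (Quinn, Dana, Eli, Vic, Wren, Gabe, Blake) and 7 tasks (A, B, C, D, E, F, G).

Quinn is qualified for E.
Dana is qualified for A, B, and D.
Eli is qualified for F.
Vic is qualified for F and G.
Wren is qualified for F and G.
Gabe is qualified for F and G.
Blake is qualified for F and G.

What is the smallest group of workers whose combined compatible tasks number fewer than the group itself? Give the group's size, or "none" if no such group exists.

3

Take S = {Eli, Vic, Wren}. Its neighbourhood is {F, G}, so |N(S)| = 2 < |S| = 3.
Every subset of size less than 3 has at least as many neighbours as members, so 3 is the minimum.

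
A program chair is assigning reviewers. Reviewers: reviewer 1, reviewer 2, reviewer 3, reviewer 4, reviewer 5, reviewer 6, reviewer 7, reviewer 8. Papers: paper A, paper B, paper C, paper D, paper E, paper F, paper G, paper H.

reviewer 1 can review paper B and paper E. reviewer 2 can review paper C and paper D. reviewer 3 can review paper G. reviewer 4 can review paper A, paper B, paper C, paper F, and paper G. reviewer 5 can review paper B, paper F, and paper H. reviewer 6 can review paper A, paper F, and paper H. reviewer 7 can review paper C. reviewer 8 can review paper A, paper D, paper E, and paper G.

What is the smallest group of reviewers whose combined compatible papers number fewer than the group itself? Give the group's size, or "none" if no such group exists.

A matching saturating every reviewer exists, for instance reviewer 1→paper E, reviewer 2→paper D, reviewer 3→paper G, reviewer 4→paper B, reviewer 5→paper H, reviewer 6→paper F, reviewer 7→paper C, reviewer 8→paper A.
By Hall's marriage theorem, this means |N(S)| ≥ |S| for every subset S, so no violating subset exists.

none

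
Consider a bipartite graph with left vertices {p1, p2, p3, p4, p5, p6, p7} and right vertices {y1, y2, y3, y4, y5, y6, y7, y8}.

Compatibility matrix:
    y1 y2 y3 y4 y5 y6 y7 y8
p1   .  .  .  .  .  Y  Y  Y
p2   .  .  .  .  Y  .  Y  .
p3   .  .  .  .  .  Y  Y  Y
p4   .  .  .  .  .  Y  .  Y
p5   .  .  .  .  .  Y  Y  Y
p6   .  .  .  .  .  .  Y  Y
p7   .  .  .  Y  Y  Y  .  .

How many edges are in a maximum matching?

5

For example, pair p1-y7, p2-y5, p3-y6, p4-y8, p7-y4.
The set {p1, p3, p4, p5, p6} has only 3 neighbours ({y6, y7, y8}), so by Hall's theorem at most 5 of the 7 left vertices can be matched.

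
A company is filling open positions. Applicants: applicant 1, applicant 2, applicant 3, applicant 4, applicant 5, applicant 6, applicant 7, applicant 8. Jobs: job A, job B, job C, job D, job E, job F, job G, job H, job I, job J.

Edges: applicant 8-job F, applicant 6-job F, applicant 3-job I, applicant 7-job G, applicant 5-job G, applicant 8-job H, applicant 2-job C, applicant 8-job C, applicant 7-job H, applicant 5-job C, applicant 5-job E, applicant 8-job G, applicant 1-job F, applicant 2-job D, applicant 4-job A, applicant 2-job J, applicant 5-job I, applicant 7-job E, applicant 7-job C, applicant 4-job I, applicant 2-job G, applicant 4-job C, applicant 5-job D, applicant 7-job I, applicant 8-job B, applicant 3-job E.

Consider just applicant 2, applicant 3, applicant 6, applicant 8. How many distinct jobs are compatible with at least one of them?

The union of neighbours of {applicant 2, applicant 3, applicant 6, applicant 8} is {job B, job C, job D, job E, job F, job G, job H, job I, job J}, which has 9 elements.
Since |N(S)| = 9 ≥ |S| = 4, Hall's condition holds for this subset.

9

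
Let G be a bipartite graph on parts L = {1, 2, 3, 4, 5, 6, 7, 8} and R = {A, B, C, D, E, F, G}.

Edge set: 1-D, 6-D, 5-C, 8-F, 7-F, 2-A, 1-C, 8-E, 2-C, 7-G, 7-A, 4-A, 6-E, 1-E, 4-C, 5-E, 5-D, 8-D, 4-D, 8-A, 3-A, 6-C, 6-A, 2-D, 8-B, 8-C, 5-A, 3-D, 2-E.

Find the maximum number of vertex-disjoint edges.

6

For example, pair 1-E, 2-D, 3-A, 4-C, 7-F, 8-B.
The set {1, 2, 3, 4, 5, 6} has only 4 neighbours ({A, C, D, E}), so by Hall's theorem at most 6 of the 8 left vertices can be matched.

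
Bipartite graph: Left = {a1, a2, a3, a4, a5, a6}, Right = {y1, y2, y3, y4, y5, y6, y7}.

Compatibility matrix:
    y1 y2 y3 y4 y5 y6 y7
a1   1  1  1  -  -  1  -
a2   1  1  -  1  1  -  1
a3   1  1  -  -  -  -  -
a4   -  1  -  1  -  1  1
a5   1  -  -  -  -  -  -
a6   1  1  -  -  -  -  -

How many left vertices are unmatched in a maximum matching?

A valid assignment of size 5: a1-y3, a2-y4, a3-y2, a4-y7, a5-y1.
The set {a3, a5, a6} has only 2 neighbours ({y1, y2}), so by Hall's theorem at most 5 of the 6 left vertices can be matched.
That matches 5 of the 6, leaving 1 unmatched; no matching can do better.

1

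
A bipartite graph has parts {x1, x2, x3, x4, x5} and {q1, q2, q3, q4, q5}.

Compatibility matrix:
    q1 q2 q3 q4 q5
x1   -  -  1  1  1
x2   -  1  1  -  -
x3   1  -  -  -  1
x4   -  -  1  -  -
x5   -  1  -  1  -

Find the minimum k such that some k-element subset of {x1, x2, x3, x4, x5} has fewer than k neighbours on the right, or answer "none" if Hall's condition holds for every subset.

A matching saturating every left vertex exists, for instance x1→q5, x2→q2, x3→q1, x4→q3, x5→q4.
By Hall's marriage theorem, this means |N(S)| ≥ |S| for every subset S, so no violating subset exists.

none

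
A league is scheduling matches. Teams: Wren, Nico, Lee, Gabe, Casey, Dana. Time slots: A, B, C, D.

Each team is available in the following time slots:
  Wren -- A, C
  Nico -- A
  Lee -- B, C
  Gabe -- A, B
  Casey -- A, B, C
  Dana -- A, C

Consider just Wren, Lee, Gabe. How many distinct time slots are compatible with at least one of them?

3

The union of neighbours of {Wren, Lee, Gabe} is {A, B, C}, which has 3 elements.
Since |N(S)| = 3 ≥ |S| = 3, Hall's condition holds for this subset.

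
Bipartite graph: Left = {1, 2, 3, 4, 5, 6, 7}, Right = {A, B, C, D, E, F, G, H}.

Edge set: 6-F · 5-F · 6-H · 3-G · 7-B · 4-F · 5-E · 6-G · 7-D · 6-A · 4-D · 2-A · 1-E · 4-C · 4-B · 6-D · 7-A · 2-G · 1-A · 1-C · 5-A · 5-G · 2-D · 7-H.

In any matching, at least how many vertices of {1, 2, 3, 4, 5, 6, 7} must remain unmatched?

One maximum matching: 1–C, 2–D, 3–G, 4–F, 5–E, 6–A, 7–B.
This saturates every left vertex, so 7 is the maximum.
That matches 7 of the 7, leaving 0 unmatched; no matching can do better.

0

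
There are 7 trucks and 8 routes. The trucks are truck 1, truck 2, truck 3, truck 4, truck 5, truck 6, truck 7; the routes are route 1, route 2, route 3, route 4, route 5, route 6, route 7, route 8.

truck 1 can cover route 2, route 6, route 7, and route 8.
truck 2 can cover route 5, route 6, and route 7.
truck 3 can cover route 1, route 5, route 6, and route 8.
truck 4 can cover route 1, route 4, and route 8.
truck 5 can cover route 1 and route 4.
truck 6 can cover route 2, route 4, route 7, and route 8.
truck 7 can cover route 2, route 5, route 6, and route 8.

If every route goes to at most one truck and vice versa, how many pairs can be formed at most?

7

For example, pair truck 1→route 7, truck 2→route 5, truck 3→route 6, truck 4→route 8, truck 5→route 1, truck 6→route 4, truck 7→route 2.
All 7 trucks are matched, so no larger matching exists.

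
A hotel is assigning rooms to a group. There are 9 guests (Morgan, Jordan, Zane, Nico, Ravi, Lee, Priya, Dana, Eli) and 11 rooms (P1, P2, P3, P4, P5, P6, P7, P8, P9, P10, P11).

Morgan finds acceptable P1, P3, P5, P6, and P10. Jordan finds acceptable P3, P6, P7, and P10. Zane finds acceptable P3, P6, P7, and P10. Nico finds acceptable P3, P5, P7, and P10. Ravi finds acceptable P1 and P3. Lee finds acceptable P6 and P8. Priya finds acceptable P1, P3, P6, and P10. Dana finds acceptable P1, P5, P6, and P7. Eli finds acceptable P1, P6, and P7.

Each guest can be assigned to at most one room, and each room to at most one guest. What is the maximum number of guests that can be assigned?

7

A valid assignment of size 7: Morgan–P10, Jordan–P6, Zane–P7, Nico–P5, Ravi–P3, Lee–P8, Priya–P1.
The set {Morgan, Jordan, Zane, Nico, Ravi, Priya, Dana, Eli} has only 6 neighbours ({P1, P10, P3, P5, P6, P7}), so by Hall's theorem at most 7 of the 9 guests can be matched.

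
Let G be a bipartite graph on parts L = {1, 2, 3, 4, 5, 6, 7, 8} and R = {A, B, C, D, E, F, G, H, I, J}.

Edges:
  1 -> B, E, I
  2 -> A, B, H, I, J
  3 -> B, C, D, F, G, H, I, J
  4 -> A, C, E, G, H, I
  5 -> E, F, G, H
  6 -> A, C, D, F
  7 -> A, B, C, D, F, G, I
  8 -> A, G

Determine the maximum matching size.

One maximum matching: 1→I, 2→B, 3→J, 4→E, 5→H, 6→F, 7→A, 8→G.
All 8 left vertices are matched, so no larger matching exists.

8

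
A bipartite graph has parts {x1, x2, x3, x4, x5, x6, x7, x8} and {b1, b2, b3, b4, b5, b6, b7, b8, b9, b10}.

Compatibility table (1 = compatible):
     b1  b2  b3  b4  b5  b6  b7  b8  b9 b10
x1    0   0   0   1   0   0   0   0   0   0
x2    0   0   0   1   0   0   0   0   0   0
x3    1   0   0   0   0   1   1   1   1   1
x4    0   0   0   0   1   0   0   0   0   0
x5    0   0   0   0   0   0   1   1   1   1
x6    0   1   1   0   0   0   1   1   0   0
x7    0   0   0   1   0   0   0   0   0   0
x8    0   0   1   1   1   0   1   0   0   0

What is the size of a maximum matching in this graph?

One maximum matching: x1-b4, x3-b1, x4-b5, x5-b7, x6-b8, x8-b3.
The set {x1, x2, x7} has only 1 neighbour ({b4}), so by Hall's theorem at most 6 of the 8 left vertices can be matched.

6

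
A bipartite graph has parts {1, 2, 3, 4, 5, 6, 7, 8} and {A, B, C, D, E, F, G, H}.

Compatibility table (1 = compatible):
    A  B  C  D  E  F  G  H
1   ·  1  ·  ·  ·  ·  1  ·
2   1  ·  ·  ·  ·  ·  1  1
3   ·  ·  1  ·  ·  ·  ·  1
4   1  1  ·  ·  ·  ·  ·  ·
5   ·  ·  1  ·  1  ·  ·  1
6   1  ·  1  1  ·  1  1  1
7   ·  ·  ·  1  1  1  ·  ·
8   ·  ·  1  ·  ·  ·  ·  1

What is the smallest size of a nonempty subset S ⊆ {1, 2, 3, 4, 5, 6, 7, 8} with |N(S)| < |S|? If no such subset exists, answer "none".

A matching saturating every left vertex exists, for instance 1→B, 2→G, 3→H, 4→A, 5→E, 6→F, 7→D, 8→C.
By Hall's marriage theorem, this means |N(S)| ≥ |S| for every subset S, so no violating subset exists.

none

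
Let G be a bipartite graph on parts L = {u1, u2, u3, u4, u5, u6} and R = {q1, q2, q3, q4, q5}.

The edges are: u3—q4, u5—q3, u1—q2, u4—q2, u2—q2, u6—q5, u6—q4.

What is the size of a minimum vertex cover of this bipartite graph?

4

A maximum matching has 4 edges (e.g. u1–q2, u3–q4, u5–q3, u6–q5).
By König's theorem the minimum vertex cover has the same size. One such cover is {u3, u5, u6, q2}.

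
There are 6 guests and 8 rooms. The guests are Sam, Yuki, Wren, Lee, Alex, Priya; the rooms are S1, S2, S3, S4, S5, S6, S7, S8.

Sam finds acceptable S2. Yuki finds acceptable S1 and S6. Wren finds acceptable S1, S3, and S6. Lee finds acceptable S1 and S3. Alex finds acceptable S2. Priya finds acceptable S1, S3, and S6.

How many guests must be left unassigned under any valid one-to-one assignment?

2

A valid assignment of size 4: Sam-S2, Yuki-S1, Wren-S6, Lee-S3.
The set {Sam, Yuki, Wren, Lee, Alex, Priya} has only 4 neighbours ({S1, S2, S3, S6}), so by Hall's theorem at most 4 of the 6 guests can be matched.
That matches 4 of the 6, leaving 2 unmatched; no matching can do better.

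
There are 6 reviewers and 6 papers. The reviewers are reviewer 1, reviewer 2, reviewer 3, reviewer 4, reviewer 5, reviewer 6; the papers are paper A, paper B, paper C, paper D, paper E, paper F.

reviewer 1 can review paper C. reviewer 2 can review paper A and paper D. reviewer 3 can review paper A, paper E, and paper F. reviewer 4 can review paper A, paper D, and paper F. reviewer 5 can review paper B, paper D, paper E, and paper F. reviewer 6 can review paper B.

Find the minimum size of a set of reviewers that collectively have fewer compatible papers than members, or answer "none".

A matching saturating every reviewer exists, for instance reviewer 1→paper C, reviewer 2→paper A, reviewer 3→paper E, reviewer 4→paper F, reviewer 5→paper D, reviewer 6→paper B.
By Hall's marriage theorem, this means |N(S)| ≥ |S| for every subset S, so no violating subset exists.

none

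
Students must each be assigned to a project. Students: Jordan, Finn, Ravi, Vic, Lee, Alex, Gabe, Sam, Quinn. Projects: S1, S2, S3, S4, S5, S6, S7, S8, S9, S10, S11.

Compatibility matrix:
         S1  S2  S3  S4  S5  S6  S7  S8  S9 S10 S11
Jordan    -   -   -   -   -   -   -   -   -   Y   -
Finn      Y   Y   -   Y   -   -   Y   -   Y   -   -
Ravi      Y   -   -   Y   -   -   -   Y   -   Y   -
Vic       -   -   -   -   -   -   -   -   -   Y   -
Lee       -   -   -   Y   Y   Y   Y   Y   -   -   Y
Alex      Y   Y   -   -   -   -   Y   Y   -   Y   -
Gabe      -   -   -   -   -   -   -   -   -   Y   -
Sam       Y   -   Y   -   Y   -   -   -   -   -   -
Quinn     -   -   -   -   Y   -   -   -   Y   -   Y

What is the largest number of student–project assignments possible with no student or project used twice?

7

A valid assignment of size 7: Jordan→S10, Finn→S7, Ravi→S1, Lee→S6, Alex→S2, Sam→S3, Quinn→S9.
The set {Jordan, Vic, Gabe} has only 1 neighbour ({S10}), so by Hall's theorem at most 7 of the 9 students can be matched.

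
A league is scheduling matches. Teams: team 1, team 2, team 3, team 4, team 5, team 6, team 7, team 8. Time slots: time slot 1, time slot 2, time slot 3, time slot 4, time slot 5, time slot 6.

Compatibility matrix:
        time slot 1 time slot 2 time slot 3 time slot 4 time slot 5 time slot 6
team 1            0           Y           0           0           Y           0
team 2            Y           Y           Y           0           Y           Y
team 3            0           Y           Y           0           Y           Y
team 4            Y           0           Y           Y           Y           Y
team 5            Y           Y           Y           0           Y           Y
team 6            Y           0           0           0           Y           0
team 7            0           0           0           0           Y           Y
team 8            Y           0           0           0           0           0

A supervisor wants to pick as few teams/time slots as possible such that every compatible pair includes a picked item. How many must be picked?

A maximum matching has 6 edges (e.g. team 1–time slot 2, team 2–time slot 1, team 3–time slot 6, team 4–time slot 4, team 5–time slot 3, team 6–time slot 5).
By König's theorem the minimum vertex cover has the same size. One such cover is {team 4, time slot 1, time slot 2, time slot 3, time slot 5, time slot 6}.

6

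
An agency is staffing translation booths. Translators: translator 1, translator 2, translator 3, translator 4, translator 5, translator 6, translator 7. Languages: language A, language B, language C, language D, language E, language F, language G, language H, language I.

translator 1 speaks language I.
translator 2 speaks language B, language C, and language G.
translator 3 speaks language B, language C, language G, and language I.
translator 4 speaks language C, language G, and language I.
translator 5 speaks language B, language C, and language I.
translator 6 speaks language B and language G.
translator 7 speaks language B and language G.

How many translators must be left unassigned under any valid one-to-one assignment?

3

A valid assignment of size 4: translator 1→language I, translator 2→language B, translator 3→language C, translator 4→language G.
The set {translator 1, translator 2, translator 3, translator 4, translator 5, translator 6, translator 7} has only 4 neighbours ({language B, language C, language G, language I}), so by Hall's theorem at most 4 of the 7 translators can be matched.
That matches 4 of the 7, leaving 3 unmatched; no matching can do better.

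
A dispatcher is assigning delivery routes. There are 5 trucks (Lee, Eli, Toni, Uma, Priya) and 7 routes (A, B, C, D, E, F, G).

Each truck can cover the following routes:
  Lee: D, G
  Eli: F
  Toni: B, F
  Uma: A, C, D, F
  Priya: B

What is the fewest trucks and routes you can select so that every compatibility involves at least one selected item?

4

{Lee, Uma, B, F} is a vertex cover of size 4: every edge has an endpoint in this set.
No smaller cover exists because Lee–G, Eli–F, Toni–B, Uma–C is a matching of size 4, and a cover must include an endpoint of each of these disjoint edges (König's theorem).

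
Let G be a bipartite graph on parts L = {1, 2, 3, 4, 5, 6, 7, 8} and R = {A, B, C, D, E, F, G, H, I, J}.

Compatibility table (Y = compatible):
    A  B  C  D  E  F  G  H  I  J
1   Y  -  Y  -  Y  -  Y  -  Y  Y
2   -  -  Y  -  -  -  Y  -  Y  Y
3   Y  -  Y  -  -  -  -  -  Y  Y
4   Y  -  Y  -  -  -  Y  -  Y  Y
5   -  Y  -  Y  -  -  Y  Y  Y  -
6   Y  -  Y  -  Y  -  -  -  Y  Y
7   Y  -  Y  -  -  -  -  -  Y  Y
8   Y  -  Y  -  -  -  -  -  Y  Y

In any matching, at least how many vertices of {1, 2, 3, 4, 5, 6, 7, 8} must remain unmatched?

1

For example, pair 1-E, 2-C, 3-J, 4-G, 5-H, 6-A, 7-I.
The set {1, 2, 3, 4, 6, 7, 8} has only 6 neighbours ({A, C, E, G, I, J}), so by Hall's theorem at most 7 of the 8 left vertices can be matched.
That matches 7 of the 8, leaving 1 unmatched; no matching can do better.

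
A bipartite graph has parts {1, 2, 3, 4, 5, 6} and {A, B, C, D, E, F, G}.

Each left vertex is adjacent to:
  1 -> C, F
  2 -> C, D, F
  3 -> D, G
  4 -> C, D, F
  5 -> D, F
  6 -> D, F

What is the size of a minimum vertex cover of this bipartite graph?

4

A maximum matching has 4 edges (e.g. 1–C, 2–D, 3–G, 4–F).
By König's theorem the minimum vertex cover has the same size. One such cover is {3, C, D, F}.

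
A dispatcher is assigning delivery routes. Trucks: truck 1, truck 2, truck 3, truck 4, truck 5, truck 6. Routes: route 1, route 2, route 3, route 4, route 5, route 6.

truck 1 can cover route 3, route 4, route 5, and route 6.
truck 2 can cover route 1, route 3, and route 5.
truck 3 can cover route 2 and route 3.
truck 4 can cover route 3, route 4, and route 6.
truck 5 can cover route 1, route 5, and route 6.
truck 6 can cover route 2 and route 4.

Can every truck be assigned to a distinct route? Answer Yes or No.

Yes

A valid assignment of size 6: truck 1→route 6, truck 2→route 5, truck 3→route 3, truck 4→route 4, truck 5→route 1, truck 6→route 2.
All 6 trucks are covered.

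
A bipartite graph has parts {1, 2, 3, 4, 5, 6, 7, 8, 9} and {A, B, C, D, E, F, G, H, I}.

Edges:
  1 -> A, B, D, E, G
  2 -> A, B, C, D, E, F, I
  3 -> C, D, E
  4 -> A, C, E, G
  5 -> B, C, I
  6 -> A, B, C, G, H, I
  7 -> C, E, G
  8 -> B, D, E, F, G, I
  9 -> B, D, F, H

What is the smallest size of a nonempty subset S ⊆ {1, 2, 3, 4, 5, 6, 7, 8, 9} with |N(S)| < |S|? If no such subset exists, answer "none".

none

A matching saturating every left vertex exists, for instance 1→G, 2→A, 3→D, 4→C, 5→I, 6→H, 7→E, 8→F, 9→B.
By Hall's marriage theorem, this means |N(S)| ≥ |S| for every subset S, so no violating subset exists.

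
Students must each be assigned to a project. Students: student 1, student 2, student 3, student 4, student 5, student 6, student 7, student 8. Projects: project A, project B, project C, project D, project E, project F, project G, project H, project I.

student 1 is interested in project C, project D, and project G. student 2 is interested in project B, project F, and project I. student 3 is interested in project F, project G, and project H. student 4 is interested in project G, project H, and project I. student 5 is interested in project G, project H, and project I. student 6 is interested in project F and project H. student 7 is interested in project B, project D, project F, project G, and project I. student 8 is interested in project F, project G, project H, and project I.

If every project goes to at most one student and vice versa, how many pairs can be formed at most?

For example, pair student 1–project C, student 2–project B, student 3–project F, student 4–project G, student 5–project I, student 6–project H, student 7–project D.
The set {student 3, student 4, student 5, student 6, student 8} has only 4 neighbours ({project F, project G, project H, project I}), so by Hall's theorem at most 7 of the 8 students can be matched.

7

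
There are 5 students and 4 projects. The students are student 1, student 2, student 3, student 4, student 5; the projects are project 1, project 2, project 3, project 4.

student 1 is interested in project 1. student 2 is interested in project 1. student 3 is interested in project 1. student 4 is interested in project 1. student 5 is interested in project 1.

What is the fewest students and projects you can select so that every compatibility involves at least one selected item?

A maximum matching has 1 edge (e.g. student 1–project 1).
By König's theorem the minimum vertex cover has the same size. One such cover is {project 1}.

1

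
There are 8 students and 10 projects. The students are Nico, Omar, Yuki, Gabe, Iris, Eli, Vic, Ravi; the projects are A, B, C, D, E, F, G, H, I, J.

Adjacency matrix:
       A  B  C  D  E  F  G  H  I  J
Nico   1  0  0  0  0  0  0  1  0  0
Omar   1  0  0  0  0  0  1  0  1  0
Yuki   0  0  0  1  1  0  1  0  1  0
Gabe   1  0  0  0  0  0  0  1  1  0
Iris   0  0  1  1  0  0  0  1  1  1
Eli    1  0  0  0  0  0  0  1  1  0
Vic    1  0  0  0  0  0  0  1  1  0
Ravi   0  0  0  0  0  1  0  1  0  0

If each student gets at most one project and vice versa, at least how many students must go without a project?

For example, pair Nico–H, Omar–G, Yuki–E, Gabe–I, Iris–J, Eli–A, Ravi–F.
The set {Nico, Gabe, Eli, Vic} has only 3 neighbours ({A, H, I}), so by Hall's theorem at most 7 of the 8 students can be matched.
That matches 7 of the 8, leaving 1 unmatched; no matching can do better.

1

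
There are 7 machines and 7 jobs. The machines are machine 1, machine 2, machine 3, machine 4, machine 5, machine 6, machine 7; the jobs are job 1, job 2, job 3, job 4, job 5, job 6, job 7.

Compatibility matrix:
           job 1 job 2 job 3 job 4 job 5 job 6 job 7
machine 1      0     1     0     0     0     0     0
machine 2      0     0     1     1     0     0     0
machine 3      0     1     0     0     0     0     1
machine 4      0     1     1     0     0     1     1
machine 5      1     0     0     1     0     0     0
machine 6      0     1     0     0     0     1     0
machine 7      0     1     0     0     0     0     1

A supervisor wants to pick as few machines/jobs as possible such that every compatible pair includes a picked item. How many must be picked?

The 6 edges machine 1–job 2, machine 2–job 4, machine 3–job 7, machine 4–job 3, machine 5–job 1, machine 6–job 6 form a matching, so any vertex cover needs at least 6 vertices (one per matched edge).
Conversely {machine 2, machine 4, machine 5, machine 6, job 2, job 7} meets every edge and has exactly 6 vertices, so 6 is optimal.

6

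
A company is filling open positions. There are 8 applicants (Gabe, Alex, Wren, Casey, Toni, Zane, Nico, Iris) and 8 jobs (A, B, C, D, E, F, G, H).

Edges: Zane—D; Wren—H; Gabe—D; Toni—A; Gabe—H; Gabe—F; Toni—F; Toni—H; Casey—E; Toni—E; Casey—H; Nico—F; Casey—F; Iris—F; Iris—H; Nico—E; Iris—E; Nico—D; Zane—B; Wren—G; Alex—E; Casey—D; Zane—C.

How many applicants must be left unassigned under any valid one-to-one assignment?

1

A valid assignment of size 7: Gabe–F, Alex–E, Wren–G, Casey–H, Toni–A, Zane–B, Nico–D.
The set {Gabe, Alex, Casey, Nico, Iris} has only 4 neighbours ({D, E, F, H}), so by Hall's theorem at most 7 of the 8 applicants can be matched.
That matches 7 of the 8, leaving 1 unmatched; no matching can do better.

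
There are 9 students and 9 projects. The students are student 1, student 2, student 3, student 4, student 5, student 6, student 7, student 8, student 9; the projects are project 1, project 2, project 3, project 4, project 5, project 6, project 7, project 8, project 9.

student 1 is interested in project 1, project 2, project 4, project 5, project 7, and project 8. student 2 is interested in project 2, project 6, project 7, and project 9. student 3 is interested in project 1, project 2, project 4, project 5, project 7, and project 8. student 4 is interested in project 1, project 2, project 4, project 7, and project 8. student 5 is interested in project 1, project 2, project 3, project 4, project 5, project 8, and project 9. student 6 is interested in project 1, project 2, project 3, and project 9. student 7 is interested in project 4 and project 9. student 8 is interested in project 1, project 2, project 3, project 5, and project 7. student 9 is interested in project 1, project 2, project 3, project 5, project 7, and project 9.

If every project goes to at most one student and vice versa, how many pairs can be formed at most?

9

A valid assignment of size 9: student 1–project 5, student 2–project 6, student 3–project 2, student 4–project 8, student 5–project 3, student 6–project 1, student 7–project 4, student 8–project 7, student 9–project 9.
All 9 students are matched, so no larger matching exists.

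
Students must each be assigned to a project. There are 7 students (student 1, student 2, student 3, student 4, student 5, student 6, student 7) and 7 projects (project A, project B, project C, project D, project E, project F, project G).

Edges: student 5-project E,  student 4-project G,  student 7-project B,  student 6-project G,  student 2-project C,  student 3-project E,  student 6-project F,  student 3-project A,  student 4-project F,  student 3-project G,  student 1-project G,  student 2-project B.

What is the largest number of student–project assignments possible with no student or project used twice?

6

One maximum matching: student 1–project G, student 2–project C, student 3–project A, student 4–project F, student 5–project E, student 7–project B.
The set {student 1, student 4, student 6} has only 2 neighbours ({project F, project G}), so by Hall's theorem at most 6 of the 7 students can be matched.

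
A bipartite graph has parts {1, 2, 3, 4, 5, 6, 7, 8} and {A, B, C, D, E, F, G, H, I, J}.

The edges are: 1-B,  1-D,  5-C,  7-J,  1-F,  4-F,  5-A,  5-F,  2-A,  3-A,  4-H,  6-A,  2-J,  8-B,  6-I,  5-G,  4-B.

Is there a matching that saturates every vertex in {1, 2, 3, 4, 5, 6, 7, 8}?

No

The set {2, 3, 7} has only 2 neighbours ({A, J}), so by Hall's theorem at most 7 of the 8 left vertices can be matched.
Hence no matching covers every left vertex.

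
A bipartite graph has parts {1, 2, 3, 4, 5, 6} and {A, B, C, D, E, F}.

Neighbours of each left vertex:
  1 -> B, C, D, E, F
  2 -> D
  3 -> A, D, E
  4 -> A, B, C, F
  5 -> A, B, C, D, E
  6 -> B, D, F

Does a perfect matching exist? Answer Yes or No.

Yes

One maximum matching: 1→E, 2→D, 3→A, 4→F, 5→C, 6→B.
All 6 left vertices are covered.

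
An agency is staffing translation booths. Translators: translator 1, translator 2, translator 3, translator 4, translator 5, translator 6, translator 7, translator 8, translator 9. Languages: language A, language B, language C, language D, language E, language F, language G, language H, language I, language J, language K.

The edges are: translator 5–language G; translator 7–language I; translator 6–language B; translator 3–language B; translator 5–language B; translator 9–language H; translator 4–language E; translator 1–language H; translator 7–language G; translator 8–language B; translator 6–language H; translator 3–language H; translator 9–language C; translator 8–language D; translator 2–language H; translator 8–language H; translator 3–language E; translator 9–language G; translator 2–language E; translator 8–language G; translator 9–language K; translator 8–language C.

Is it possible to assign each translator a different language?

No

The set {translator 1, translator 2, translator 3, translator 4, translator 6} has only 3 neighbours ({language B, language E, language H}), so by Hall's theorem at most 7 of the 9 translators can be matched.
Hence no matching covers every translator.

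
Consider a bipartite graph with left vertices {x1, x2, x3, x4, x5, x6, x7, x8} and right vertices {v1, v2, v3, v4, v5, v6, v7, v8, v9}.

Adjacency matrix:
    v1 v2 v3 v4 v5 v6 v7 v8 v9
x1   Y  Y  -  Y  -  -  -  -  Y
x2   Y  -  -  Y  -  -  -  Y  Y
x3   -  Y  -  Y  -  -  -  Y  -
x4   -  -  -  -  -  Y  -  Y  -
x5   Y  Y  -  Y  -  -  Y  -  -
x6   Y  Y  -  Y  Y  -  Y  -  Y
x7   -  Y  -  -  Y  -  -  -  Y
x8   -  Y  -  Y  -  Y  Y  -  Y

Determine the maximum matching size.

8

For example, pair x1-v1, x2-v4, x3-v8, x4-v6, x5-v7, x6-v5, x7-v9, x8-v2.
This saturates every left vertex, so 8 is the maximum.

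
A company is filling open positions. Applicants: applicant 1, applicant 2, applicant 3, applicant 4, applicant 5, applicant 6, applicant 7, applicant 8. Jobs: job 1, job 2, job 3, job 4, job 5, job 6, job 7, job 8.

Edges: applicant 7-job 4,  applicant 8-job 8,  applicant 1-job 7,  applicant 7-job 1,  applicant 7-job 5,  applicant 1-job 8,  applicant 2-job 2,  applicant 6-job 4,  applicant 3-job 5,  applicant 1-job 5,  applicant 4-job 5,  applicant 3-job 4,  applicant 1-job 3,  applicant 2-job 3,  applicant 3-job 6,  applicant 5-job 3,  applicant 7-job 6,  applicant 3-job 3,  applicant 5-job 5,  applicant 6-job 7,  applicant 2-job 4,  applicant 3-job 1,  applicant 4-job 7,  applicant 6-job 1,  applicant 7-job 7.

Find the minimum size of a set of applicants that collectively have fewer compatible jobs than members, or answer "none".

A matching saturating every applicant exists, for instance applicant 1→job 3, applicant 2→job 2, applicant 3→job 6, applicant 4→job 7, applicant 5→job 5, applicant 6→job 4, applicant 7→job 1, applicant 8→job 8.
By Hall's marriage theorem, this means |N(S)| ≥ |S| for every subset S, so no violating subset exists.

none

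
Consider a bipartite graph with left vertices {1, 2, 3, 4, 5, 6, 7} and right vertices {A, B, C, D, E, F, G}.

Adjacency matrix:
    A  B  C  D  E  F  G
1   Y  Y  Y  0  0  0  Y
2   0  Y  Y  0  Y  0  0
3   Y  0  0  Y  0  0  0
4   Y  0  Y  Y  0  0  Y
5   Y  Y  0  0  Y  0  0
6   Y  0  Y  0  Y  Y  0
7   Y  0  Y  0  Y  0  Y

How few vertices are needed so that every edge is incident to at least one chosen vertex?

The 7 edges 1–C, 2–B, 3–D, 4–G, 5–A, 6–F, 7–E form a matching, so any vertex cover needs at least 7 vertices (one per matched edge).
Conversely {1, 2, 3, 4, 5, 6, 7} meets every edge and has exactly 7 vertices, so 7 is optimal.

7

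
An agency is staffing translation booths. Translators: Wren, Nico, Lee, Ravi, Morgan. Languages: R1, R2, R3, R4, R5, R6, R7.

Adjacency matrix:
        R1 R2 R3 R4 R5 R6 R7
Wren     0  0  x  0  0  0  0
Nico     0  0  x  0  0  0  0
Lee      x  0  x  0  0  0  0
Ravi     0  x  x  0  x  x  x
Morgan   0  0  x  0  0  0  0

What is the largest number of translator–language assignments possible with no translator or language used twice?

A valid assignment of size 3: Wren–R3, Lee–R1, Ravi–R6.
The set {Wren, Nico, Morgan} has only 1 neighbour ({R3}), so by Hall's theorem at most 3 of the 5 translators can be matched.

3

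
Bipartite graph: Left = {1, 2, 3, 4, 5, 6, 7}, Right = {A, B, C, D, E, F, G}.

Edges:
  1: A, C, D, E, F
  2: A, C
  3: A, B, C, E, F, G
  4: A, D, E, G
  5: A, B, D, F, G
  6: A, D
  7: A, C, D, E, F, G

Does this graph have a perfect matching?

A valid assignment of size 7: 1-F, 2-C, 3-A, 4-E, 5-B, 6-D, 7-G.
All 7 left vertices are covered.

Yes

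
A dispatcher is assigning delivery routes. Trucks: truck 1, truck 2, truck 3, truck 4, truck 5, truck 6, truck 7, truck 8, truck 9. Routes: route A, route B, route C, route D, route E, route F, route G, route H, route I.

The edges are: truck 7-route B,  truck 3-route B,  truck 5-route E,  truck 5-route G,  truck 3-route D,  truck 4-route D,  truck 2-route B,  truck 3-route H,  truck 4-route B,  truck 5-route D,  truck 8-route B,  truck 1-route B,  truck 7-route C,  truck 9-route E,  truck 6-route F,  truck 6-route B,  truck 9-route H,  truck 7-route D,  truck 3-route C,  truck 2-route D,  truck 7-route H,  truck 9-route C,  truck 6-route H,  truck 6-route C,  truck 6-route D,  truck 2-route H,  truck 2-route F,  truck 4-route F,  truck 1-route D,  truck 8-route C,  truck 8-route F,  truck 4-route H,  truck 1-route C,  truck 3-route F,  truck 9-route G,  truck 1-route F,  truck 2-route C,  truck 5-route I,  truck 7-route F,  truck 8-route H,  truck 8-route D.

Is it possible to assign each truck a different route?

No

The set {truck 1, truck 2, truck 3, truck 4, truck 6, truck 7, truck 8} has only 5 neighbours ({route B, route C, route D, route F, route H}), so by Hall's theorem at most 7 of the 9 trucks can be matched.
Hence no matching covers every truck.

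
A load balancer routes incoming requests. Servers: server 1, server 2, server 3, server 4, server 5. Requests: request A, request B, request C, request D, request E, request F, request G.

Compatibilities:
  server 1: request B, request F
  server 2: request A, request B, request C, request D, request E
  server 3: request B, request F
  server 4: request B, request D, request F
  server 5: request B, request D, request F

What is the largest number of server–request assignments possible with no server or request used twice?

4

One maximum matching: server 1-request B, server 2-request E, server 3-request F, server 4-request D.
The set {server 1, server 3, server 4, server 5} has only 3 neighbours ({request B, request D, request F}), so by Hall's theorem at most 4 of the 5 servers can be matched.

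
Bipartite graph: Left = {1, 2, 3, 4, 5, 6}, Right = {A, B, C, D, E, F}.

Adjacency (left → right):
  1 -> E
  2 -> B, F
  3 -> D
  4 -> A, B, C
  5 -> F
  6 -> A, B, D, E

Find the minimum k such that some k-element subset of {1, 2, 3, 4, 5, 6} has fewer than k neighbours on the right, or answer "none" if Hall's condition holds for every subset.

A matching saturating every left vertex exists, for instance 1→E, 2→B, 3→D, 4→C, 5→F, 6→A.
By Hall's marriage theorem, this means |N(S)| ≥ |S| for every subset S, so no violating subset exists.

none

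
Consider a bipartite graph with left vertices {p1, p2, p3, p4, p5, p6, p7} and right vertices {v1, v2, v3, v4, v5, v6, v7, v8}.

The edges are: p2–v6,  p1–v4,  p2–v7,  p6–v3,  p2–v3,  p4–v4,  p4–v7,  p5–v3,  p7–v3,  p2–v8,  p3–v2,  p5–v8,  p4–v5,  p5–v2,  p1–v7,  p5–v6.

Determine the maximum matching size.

A valid assignment of size 6: p1-v4, p2-v7, p3-v2, p4-v5, p5-v6, p6-v3.
The set {p6, p7} has only 1 neighbour ({v3}), so by Hall's theorem at most 6 of the 7 left vertices can be matched.

6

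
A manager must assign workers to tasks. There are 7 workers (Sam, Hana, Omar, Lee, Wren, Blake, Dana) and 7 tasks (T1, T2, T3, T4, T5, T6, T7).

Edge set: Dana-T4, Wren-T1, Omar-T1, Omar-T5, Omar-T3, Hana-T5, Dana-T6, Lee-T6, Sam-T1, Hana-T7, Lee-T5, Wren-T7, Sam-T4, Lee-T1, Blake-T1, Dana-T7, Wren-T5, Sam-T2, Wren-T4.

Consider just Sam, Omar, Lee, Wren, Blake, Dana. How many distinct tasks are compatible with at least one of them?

7

The union of neighbours of {Sam, Omar, Lee, Wren, Blake, Dana} is {T1, T2, T3, T4, T5, T6, T7}, which has 7 elements.
Since |N(S)| = 7 ≥ |S| = 6, Hall's condition holds for this subset.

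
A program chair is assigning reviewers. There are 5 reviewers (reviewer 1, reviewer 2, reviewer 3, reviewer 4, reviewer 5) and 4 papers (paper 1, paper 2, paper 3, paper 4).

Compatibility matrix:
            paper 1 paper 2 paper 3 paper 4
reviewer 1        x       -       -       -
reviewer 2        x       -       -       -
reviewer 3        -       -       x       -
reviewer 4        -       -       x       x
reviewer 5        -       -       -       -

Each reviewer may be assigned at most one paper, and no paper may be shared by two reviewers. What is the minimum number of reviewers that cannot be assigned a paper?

For example, pair reviewer 1→paper 1, reviewer 3→paper 3, reviewer 4→paper 4.
The set {reviewer 1, reviewer 2, reviewer 5} has only 1 neighbour ({paper 1}), so by Hall's theorem at most 3 of the 5 reviewers can be matched.
That matches 3 of the 5, leaving 2 unmatched; no matching can do better.

2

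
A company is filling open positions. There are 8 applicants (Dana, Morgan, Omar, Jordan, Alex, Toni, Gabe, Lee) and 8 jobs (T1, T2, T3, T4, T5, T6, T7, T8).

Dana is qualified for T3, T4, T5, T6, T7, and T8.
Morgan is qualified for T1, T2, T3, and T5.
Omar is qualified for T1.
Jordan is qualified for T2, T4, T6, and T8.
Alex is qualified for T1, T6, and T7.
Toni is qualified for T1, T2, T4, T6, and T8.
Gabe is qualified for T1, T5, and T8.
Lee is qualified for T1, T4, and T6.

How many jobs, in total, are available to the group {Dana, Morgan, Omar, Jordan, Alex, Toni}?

The union of neighbours of {Dana, Morgan, Omar, Jordan, Alex, Toni} is {T1, T2, T3, T4, T5, T6, T7, T8}, which has 8 elements.
Since |N(S)| = 8 ≥ |S| = 6, Hall's condition holds for this subset.

8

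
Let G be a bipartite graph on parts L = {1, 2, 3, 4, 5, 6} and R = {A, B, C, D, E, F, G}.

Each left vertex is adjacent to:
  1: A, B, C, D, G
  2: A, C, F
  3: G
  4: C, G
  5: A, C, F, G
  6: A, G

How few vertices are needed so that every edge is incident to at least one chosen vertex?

{1, A, C, F, G} is a vertex cover of size 5: every edge has an endpoint in this set.
No smaller cover exists because 1–B, 2–A, 3–G, 4–C, 5–F is a matching of size 5, and a cover must include an endpoint of each of these disjoint edges (König's theorem).

5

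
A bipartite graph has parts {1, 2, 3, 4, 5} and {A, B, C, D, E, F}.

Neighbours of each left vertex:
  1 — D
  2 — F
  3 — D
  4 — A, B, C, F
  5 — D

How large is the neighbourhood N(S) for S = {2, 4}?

The union of neighbours of {2, 4} is {A, B, C, F}, which has 4 elements.
Since |N(S)| = 4 ≥ |S| = 2, Hall's condition holds for this subset.

4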